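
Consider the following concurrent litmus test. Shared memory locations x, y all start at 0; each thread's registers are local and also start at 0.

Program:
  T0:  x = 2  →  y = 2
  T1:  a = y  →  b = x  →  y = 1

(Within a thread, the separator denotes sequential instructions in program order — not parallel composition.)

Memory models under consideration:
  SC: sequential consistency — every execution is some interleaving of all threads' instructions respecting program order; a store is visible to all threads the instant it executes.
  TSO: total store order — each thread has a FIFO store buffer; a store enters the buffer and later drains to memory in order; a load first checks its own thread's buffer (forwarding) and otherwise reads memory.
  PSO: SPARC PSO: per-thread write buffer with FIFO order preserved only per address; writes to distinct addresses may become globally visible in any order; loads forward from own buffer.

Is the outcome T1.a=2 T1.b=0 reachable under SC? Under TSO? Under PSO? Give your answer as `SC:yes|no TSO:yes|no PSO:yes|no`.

SC:no TSO:no PSO:yes

outcome vector order: (T1.a,T1.b)
SC (3): 0/0; 0/2; 2/2
TSO (3): 0/0; 0/2; 2/2
PSO (4): 0/0; 0/2; 2/0; 2/2
target 2/0 ∈ {PSO}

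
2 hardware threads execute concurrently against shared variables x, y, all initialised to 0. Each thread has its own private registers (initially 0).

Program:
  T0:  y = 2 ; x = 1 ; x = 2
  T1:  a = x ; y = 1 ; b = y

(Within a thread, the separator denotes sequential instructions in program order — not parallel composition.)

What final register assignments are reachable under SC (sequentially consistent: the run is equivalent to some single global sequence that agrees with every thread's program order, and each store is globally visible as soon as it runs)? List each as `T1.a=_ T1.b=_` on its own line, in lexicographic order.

outcome vector order: (T1.a,T1.b)
|SC outcomes| = 4

T1.a=0 T1.b=1
T1.a=0 T1.b=2
T1.a=1 T1.b=1
T1.a=2 T1.b=1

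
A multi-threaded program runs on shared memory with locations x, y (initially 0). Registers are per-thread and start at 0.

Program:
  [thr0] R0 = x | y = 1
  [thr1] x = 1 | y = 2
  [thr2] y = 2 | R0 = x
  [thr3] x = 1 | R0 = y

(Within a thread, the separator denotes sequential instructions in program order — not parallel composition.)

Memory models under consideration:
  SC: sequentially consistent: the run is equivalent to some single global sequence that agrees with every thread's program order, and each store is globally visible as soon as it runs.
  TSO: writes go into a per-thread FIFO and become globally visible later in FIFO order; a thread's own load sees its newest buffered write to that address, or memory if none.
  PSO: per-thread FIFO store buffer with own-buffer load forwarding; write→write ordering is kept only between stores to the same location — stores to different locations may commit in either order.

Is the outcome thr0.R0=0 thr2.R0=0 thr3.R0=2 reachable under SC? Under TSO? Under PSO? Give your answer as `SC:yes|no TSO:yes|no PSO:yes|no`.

outcome vector order: (thr0.R0,thr2.R0,thr3.R0)
SC (10): <0 0 1> <0 0 2> <0 1 0> <0 1 1> <0 1 2> <1 0 1> <1 0 2> <1 1 0> <1 1 1> <1 1 2>
TSO (12): <0 0 0> <0 0 1> <0 0 2> <0 1 0> <0 1 1> <0 1 2> <1 0 0> <1 0 1> <1 0 2> <1 1 0> <1 1 1> <1 1 2>
PSO (12): <0 0 0> <0 0 1> <0 0 2> <0 1 0> <0 1 1> <0 1 2> <1 0 0> <1 0 1> <1 0 2> <1 1 0> <1 1 1> <1 1 2>
target <0 0 2> ∈ {SC,TSO,PSO}

SC:yes TSO:yes PSO:yes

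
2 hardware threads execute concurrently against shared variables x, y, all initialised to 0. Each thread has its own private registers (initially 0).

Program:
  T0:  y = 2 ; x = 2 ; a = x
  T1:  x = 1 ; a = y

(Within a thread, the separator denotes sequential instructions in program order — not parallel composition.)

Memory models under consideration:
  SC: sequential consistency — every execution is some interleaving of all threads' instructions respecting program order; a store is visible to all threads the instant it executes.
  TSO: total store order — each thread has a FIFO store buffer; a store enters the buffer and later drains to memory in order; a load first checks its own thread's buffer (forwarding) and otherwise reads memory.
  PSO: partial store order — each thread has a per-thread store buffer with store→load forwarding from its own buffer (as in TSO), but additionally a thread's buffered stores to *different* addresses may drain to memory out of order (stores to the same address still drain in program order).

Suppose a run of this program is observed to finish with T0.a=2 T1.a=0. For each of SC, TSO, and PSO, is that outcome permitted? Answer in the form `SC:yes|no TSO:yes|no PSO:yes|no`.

outcome vector order: (T0.a,T1.a)
SC (3): 1/2, 2/0, 2/2
TSO (4): 1/0, 1/2, 2/0, 2/2
PSO (4): 1/0, 1/2, 2/0, 2/2
target 2/0 ∈ {SC,TSO,PSO}

SC:yes TSO:yes PSO:yes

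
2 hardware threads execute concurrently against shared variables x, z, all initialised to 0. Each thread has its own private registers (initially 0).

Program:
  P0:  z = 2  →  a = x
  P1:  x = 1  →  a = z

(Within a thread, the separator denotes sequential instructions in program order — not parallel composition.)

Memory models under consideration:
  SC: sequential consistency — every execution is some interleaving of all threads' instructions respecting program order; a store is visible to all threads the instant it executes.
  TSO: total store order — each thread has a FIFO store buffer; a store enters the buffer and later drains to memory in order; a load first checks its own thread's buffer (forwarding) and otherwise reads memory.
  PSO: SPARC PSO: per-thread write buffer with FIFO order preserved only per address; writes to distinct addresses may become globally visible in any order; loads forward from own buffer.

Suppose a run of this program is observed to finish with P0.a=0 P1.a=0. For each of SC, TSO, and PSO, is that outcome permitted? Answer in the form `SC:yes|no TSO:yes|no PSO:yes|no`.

SC:no TSO:yes PSO:yes

outcome vector order: (P0.a,P1.a)
under SC → 0/2, 1/0, 1/2
under TSO → 0/0, 0/2, 1/0, 1/2
under PSO → 0/0, 0/2, 1/0, 1/2
target 0/0 ∈ {TSO,PSO}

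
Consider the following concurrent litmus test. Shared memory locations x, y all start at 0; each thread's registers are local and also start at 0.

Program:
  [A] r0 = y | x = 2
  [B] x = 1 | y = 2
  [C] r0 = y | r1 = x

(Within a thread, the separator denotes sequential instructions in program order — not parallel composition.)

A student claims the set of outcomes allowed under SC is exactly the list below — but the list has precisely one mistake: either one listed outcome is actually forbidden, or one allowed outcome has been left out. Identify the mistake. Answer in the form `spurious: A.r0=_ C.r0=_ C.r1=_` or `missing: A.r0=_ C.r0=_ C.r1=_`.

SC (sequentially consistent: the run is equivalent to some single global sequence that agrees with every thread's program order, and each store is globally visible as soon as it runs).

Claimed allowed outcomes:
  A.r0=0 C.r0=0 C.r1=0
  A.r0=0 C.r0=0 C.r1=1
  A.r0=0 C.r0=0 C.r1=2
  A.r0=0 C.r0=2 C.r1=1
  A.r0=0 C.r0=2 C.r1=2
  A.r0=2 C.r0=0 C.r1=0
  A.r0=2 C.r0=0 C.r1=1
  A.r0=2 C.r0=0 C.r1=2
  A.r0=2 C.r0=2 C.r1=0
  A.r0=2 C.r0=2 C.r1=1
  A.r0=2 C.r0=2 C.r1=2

outcome vector order: (A.r0,C.r0,C.r1)
SC: 10 outcomes — {0/0/0, 0/0/1, 0/0/2, 0/2/1, 0/2/2, 2/0/0, 2/0/1, 2/0/2, 2/2/1, 2/2/2}
claimed∖SC = {2/2/0}

spurious: A.r0=2 C.r0=2 C.r1=0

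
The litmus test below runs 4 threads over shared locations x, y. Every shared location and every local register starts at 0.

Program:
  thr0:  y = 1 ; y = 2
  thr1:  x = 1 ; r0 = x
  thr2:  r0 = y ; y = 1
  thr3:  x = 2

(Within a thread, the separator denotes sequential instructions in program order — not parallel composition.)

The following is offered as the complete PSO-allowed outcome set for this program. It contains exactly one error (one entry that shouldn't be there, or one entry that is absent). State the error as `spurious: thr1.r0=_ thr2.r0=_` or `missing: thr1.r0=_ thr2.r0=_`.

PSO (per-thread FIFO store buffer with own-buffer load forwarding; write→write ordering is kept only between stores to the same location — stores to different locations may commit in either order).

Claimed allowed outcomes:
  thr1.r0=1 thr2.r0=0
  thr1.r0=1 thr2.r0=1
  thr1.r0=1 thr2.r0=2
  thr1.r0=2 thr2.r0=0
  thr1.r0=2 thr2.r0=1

missing: thr1.r0=2 thr2.r0=2

outcome vector order: (thr1.r0,thr2.r0)
under PSO → 10; 11; 12; 20; 21; 22
PSO∖claimed = {22}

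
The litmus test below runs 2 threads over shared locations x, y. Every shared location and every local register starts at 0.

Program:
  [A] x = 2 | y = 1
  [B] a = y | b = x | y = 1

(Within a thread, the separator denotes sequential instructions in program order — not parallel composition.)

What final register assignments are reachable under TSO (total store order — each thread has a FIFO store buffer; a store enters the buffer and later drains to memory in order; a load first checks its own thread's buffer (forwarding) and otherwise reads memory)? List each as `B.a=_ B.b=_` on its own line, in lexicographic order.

outcome vector order: (B.a,B.b)
|TSO outcomes| = 3

B.a=0 B.b=0
B.a=0 B.b=2
B.a=1 B.b=2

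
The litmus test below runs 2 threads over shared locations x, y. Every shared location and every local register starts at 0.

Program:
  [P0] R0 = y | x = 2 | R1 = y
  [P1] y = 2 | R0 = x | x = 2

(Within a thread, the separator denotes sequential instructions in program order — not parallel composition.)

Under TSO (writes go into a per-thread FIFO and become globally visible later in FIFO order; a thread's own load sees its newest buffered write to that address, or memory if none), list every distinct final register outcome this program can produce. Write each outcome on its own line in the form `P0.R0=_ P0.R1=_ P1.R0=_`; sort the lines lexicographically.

outcome vector order: (P0.R0,P0.R1,P1.R0)
|TSO outcomes| = 6

P0.R0=0 P0.R1=0 P1.R0=0
P0.R0=0 P0.R1=0 P1.R0=2
P0.R0=0 P0.R1=2 P1.R0=0
P0.R0=0 P0.R1=2 P1.R0=2
P0.R0=2 P0.R1=2 P1.R0=0
P0.R0=2 P0.R1=2 P1.R0=2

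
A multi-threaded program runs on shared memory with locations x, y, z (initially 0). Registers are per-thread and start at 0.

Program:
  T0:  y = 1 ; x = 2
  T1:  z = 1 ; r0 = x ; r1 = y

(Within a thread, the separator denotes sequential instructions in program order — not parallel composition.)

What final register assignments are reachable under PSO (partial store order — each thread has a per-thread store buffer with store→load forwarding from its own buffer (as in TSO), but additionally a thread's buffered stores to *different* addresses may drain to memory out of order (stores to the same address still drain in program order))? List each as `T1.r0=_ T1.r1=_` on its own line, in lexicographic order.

outcome vector order: (T1.r0,T1.r1)
|PSO outcomes| = 4

T1.r0=0 T1.r1=0
T1.r0=0 T1.r1=1
T1.r0=2 T1.r1=0
T1.r0=2 T1.r1=1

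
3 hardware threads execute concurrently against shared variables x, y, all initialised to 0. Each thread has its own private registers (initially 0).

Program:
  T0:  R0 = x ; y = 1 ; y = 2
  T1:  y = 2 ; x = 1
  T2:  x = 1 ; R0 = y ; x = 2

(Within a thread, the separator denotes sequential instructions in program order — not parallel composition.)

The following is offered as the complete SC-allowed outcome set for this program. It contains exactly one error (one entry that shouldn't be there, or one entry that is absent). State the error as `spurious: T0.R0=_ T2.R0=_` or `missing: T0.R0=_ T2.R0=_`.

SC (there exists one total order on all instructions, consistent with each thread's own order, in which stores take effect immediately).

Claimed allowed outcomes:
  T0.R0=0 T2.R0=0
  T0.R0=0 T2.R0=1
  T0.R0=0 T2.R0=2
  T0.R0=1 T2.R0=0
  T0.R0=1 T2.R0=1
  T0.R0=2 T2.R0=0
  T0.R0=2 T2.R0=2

outcome vector order: (T0.R0,T2.R0)
under SC → <0 0>; <0 1>; <0 2>; <1 0>; <1 1>; <1 2>; <2 0>; <2 2>
SC∖claimed = {<1 2>}

missing: T0.R0=1 T2.R0=2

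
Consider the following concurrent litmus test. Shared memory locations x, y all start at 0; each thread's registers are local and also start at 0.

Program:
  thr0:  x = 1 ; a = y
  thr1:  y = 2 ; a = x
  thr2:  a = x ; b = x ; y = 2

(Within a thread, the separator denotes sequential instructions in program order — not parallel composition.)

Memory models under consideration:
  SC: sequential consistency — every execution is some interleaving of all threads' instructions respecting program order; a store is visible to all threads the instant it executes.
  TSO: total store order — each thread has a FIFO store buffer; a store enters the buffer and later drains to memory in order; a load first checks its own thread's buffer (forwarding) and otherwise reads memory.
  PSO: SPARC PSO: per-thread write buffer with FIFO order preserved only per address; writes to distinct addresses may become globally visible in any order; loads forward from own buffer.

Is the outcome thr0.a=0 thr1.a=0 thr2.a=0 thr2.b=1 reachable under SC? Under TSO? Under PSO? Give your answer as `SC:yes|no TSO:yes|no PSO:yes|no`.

SC:no TSO:yes PSO:yes

outcome vector order: (thr0.a,thr1.a,thr2.a,thr2.b)
SC: 9 outcomes — {<0 1 0 0>, <0 1 0 1>, <0 1 1 1>, <2 0 0 0>, <2 0 0 1>, <2 0 1 1>, <2 1 0 0>, <2 1 0 1>, <2 1 1 1>}
TSO: 12 outcomes — {<0 0 0 0>, <0 0 0 1>, <0 0 1 1>, <0 1 0 0>, <0 1 0 1>, <0 1 1 1>, <2 0 0 0>, <2 0 0 1>, <2 0 1 1>, <2 1 0 0>, <2 1 0 1>, <2 1 1 1>}
PSO: 12 outcomes — {<0 0 0 0>, <0 0 0 1>, <0 0 1 1>, <0 1 0 0>, <0 1 0 1>, <0 1 1 1>, <2 0 0 0>, <2 0 0 1>, <2 0 1 1>, <2 1 0 0>, <2 1 0 1>, <2 1 1 1>}
target <0 0 0 1> ∈ {TSO,PSO}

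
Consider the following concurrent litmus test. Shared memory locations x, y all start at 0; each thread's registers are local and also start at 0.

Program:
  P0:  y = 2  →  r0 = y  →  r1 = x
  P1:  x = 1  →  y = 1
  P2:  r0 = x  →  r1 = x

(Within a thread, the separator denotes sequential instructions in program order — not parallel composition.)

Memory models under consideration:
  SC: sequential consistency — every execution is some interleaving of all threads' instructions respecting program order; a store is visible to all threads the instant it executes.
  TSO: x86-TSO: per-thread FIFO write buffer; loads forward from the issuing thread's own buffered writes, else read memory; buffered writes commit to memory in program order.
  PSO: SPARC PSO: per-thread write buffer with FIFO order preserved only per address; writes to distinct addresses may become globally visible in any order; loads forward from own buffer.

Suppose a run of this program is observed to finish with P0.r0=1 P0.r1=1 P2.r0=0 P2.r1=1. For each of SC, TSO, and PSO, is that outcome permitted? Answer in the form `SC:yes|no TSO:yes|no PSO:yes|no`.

outcome vector order: (P0.r0,P0.r1,P2.r0,P2.r1)
under SC → 1100, 1101, 1111, 2000, 2001, 2011, 2100, 2101, 2111
under TSO → 1100, 1101, 1111, 2000, 2001, 2011, 2100, 2101, 2111
under PSO → 1000, 1001, 1011, 1100, 1101, 1111, 2000, 2001, 2011, 2100, 2101, 2111
target 1101 ∈ {SC,TSO,PSO}

SC:yes TSO:yes PSO:yes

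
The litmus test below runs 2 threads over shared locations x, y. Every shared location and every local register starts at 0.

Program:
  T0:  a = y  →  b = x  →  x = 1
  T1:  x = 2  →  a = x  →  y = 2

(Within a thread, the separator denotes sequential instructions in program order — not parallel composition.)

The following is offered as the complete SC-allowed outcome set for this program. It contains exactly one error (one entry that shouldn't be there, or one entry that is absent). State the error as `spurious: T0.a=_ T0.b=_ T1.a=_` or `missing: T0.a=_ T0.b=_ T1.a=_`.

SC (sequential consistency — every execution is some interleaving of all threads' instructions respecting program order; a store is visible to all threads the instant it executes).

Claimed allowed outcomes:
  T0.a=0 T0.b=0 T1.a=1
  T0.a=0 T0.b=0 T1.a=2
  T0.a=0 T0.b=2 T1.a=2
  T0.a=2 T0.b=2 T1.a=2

outcome vector order: (T0.a,T0.b,T1.a)
SC: 5 outcomes — {001 002 021 022 222}
SC∖claimed = {021}

missing: T0.a=0 T0.b=2 T1.a=1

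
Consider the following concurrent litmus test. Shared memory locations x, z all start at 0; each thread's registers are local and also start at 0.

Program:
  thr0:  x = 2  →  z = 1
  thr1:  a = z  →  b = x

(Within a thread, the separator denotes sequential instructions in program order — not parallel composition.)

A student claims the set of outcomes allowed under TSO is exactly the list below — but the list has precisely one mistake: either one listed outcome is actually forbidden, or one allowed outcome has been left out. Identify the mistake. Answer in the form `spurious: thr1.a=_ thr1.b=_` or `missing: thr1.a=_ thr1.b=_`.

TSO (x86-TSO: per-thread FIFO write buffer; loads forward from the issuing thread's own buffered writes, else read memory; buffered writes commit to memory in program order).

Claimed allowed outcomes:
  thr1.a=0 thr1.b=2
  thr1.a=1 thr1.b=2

outcome vector order: (thr1.a,thr1.b)
[TSO] allowed = {00, 02, 12}
TSO∖claimed = {00}

missing: thr1.a=0 thr1.b=0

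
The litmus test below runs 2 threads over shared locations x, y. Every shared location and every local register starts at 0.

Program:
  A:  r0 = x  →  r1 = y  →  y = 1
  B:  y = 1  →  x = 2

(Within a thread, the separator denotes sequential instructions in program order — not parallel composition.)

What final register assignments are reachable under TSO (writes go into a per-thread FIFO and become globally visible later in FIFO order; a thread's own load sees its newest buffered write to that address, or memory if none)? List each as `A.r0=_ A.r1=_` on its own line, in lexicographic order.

outcome vector order: (A.r0,A.r1)
|TSO outcomes| = 3

A.r0=0 A.r1=0
A.r0=0 A.r1=1
A.r0=2 A.r1=1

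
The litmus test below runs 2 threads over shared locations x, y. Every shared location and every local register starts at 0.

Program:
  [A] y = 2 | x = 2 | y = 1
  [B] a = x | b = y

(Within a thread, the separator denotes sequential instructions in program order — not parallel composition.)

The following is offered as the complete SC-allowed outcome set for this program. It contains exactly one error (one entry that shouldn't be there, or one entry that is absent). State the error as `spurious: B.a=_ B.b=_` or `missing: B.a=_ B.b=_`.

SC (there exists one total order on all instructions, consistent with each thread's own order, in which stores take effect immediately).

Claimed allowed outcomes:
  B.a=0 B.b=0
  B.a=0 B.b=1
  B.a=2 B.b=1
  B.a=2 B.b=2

missing: B.a=0 B.b=2

outcome vector order: (B.a,B.b)
SC (5): 00 01 02 21 22
SC∖claimed = {02}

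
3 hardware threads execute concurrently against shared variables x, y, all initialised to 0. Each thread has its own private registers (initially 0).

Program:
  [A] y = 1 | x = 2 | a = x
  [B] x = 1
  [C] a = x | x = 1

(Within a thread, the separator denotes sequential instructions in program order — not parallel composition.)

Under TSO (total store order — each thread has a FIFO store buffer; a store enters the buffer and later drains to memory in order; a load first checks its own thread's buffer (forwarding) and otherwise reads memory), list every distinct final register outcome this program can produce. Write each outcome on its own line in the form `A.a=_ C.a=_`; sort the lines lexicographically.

outcome vector order: (A.a,C.a)
|TSO outcomes| = 6

A.a=1 C.a=0
A.a=1 C.a=1
A.a=1 C.a=2
A.a=2 C.a=0
A.a=2 C.a=1
A.a=2 C.a=2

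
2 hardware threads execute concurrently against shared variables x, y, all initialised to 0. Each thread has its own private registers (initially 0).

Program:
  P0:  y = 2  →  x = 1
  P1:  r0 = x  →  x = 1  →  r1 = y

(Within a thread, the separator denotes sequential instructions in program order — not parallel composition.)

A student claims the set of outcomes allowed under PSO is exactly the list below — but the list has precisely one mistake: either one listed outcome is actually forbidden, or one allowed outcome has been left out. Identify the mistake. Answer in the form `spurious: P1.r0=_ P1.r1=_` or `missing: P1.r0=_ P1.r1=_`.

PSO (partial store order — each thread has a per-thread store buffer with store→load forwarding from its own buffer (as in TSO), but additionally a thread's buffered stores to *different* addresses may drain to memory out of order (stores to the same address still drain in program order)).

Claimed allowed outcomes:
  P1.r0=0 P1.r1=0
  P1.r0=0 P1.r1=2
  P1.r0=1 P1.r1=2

missing: P1.r0=1 P1.r1=0

outcome vector order: (P1.r0,P1.r1)
PSO: 4 outcomes — {(0,0); (0,2); (1,0); (1,2)}
PSO∖claimed = {(1,0)}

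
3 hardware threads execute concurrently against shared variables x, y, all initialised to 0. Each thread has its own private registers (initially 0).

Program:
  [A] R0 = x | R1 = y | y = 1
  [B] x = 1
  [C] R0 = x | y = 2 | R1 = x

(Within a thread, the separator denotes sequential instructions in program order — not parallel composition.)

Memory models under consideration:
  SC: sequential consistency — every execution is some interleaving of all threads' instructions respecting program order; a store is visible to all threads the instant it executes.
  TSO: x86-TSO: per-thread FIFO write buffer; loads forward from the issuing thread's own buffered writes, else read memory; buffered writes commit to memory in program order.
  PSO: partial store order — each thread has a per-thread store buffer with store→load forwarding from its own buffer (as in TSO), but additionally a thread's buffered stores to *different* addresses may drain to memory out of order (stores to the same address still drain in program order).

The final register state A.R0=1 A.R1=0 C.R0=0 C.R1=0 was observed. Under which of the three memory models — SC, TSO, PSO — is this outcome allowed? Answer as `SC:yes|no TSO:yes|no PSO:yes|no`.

SC:no TSO:yes PSO:yes

outcome vector order: (A.R0,A.R1,C.R0,C.R1)
SC: 11 outcomes — {(0,0,0,0); (0,0,0,1); (0,0,1,1); (0,2,0,0); (0,2,0,1); (0,2,1,1); (1,0,0,1); (1,0,1,1); (1,2,0,0); (1,2,0,1); (1,2,1,1)}
TSO: 12 outcomes — {(0,0,0,0); (0,0,0,1); (0,0,1,1); (0,2,0,0); (0,2,0,1); (0,2,1,1); (1,0,0,0); (1,0,0,1); (1,0,1,1); (1,2,0,0); (1,2,0,1); (1,2,1,1)}
PSO: 12 outcomes — {(0,0,0,0); (0,0,0,1); (0,0,1,1); (0,2,0,0); (0,2,0,1); (0,2,1,1); (1,0,0,0); (1,0,0,1); (1,0,1,1); (1,2,0,0); (1,2,0,1); (1,2,1,1)}
target (1,0,0,0) ∈ {TSO,PSO}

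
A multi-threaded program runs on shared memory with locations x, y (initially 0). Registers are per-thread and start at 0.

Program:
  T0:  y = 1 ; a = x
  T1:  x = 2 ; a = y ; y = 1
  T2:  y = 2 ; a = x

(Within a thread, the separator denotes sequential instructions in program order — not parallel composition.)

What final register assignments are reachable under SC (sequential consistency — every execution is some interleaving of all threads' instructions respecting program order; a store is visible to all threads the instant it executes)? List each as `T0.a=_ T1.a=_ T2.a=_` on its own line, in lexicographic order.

outcome vector order: (T0.a,T1.a,T2.a)
|SC outcomes| = 9

T0.a=0 T1.a=1 T2.a=0
T0.a=0 T1.a=1 T2.a=2
T0.a=0 T1.a=2 T2.a=0
T0.a=0 T1.a=2 T2.a=2
T0.a=2 T1.a=0 T2.a=2
T0.a=2 T1.a=1 T2.a=0
T0.a=2 T1.a=1 T2.a=2
T0.a=2 T1.a=2 T2.a=0
T0.a=2 T1.a=2 T2.a=2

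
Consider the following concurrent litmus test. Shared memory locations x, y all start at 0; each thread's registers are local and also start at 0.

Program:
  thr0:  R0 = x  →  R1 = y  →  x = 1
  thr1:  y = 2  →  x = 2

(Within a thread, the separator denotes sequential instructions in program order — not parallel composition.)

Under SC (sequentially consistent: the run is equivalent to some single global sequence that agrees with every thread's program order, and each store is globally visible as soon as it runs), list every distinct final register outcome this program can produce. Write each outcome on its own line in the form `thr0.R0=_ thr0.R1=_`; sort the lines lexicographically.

thr0.R0=0 thr0.R1=0
thr0.R0=0 thr0.R1=2
thr0.R0=2 thr0.R1=2

outcome vector order: (thr0.R0,thr0.R1)
|SC outcomes| = 3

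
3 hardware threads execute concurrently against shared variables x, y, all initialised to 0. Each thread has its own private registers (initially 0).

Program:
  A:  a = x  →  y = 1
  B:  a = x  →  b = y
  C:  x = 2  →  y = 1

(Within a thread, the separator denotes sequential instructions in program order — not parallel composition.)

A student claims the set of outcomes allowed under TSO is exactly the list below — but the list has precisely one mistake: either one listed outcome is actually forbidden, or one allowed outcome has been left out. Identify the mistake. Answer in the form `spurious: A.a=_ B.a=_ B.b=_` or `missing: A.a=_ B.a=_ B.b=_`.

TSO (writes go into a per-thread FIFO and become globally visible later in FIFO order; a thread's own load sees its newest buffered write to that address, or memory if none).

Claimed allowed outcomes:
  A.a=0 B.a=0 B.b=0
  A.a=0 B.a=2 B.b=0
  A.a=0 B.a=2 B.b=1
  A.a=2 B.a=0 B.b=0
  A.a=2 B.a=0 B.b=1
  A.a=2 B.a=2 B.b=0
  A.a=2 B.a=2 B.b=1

outcome vector order: (A.a,B.a,B.b)
under TSO → 000; 001; 020; 021; 200; 201; 220; 221
TSO∖claimed = {001}

missing: A.a=0 B.a=0 B.b=1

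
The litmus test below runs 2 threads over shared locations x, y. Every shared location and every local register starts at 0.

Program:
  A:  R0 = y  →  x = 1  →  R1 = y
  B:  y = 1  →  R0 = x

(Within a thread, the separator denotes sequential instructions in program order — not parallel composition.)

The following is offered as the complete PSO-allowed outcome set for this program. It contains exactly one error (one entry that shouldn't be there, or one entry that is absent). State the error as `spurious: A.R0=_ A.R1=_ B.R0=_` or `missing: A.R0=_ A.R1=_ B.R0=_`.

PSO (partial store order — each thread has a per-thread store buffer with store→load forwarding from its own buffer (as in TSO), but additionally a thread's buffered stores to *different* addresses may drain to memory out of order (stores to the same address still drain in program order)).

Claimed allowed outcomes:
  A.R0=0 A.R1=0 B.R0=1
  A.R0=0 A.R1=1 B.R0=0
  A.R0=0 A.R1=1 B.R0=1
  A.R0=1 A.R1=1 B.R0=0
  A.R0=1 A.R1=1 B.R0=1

outcome vector order: (A.R0,A.R1,B.R0)
under PSO → 0/0/0, 0/0/1, 0/1/0, 0/1/1, 1/1/0, 1/1/1
PSO∖claimed = {0/0/0}

missing: A.R0=0 A.R1=0 B.R0=0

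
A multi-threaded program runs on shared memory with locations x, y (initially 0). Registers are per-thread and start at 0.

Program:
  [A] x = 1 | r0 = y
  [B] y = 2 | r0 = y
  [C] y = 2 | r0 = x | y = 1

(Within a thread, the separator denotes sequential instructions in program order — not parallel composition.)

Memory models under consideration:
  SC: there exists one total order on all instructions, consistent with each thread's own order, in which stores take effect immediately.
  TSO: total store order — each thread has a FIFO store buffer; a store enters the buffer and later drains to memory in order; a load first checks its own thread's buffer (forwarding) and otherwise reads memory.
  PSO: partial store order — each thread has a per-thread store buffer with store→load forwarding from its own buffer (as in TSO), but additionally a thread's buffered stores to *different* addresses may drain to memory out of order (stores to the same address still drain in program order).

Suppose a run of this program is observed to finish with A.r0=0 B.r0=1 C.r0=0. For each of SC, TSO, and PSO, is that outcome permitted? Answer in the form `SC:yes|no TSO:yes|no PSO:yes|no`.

SC:no TSO:yes PSO:yes

outcome vector order: (A.r0,B.r0,C.r0)
SC: 10 outcomes — {0/1/1 0/2/1 1/1/0 1/1/1 1/2/0 1/2/1 2/1/0 2/1/1 2/2/0 2/2/1}
TSO: 12 outcomes — {0/1/0 0/1/1 0/2/0 0/2/1 1/1/0 1/1/1 1/2/0 1/2/1 2/1/0 2/1/1 2/2/0 2/2/1}
PSO: 12 outcomes — {0/1/0 0/1/1 0/2/0 0/2/1 1/1/0 1/1/1 1/2/0 1/2/1 2/1/0 2/1/1 2/2/0 2/2/1}
target 0/1/0 ∈ {TSO,PSO}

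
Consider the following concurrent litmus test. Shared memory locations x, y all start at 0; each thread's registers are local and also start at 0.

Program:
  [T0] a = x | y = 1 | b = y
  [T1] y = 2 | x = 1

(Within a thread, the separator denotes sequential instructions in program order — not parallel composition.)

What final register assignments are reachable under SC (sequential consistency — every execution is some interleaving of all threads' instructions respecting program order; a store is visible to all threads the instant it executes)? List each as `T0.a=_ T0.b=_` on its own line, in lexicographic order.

outcome vector order: (T0.a,T0.b)
|SC outcomes| = 3

T0.a=0 T0.b=1
T0.a=0 T0.b=2
T0.a=1 T0.b=1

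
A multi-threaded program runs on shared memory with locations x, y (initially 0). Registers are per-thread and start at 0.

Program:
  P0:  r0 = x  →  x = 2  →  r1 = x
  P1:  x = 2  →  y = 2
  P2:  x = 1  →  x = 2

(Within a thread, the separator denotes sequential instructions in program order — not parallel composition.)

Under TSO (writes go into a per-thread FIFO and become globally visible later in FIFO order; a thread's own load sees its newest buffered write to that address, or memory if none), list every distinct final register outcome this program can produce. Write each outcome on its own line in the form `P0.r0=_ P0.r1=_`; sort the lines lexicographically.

P0.r0=0 P0.r1=1
P0.r0=0 P0.r1=2
P0.r0=1 P0.r1=2
P0.r0=2 P0.r1=1
P0.r0=2 P0.r1=2

outcome vector order: (P0.r0,P0.r1)
|TSO outcomes| = 5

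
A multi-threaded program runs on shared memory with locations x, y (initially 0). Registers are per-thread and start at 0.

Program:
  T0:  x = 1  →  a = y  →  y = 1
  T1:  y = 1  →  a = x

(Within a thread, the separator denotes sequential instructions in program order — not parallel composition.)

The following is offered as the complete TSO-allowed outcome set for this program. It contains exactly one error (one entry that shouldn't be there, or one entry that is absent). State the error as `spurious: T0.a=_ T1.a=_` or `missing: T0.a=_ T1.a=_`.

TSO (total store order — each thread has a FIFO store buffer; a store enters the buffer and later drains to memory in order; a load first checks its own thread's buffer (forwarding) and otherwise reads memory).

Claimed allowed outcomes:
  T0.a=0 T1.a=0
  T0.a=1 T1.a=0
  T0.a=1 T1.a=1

outcome vector order: (T0.a,T1.a)
under TSO → 00, 01, 10, 11
TSO∖claimed = {01}

missing: T0.a=0 T1.a=1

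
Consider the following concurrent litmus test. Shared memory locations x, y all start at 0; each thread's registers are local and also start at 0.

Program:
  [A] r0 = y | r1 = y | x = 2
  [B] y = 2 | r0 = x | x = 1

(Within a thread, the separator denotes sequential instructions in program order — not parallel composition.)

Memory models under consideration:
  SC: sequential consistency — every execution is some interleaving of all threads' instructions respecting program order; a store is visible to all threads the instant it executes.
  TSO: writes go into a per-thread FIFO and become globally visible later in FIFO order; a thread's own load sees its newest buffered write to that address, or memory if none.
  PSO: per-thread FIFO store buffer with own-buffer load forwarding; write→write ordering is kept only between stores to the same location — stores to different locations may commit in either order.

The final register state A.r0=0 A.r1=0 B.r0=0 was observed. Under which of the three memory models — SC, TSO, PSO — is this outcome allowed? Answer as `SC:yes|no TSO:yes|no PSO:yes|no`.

outcome vector order: (A.r0,A.r1,B.r0)
[SC] allowed = {000 002 020 022 220 222}
[TSO] allowed = {000 002 020 022 220 222}
[PSO] allowed = {000 002 020 022 220 222}
target 000 ∈ {SC,TSO,PSO}

SC:yes TSO:yes PSO:yes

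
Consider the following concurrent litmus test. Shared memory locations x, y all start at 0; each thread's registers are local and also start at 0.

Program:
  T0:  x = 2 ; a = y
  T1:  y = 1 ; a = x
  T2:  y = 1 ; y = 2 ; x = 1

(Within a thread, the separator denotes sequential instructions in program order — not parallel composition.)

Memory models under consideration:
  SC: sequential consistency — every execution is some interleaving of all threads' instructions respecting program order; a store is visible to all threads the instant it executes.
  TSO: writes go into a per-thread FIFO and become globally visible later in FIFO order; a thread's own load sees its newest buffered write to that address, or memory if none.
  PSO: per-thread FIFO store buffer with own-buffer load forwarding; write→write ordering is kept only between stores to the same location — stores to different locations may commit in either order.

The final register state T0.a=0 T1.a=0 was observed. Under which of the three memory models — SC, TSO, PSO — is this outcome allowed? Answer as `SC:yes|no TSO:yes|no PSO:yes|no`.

outcome vector order: (T0.a,T1.a)
[SC] allowed = {0/1; 0/2; 1/0; 1/1; 1/2; 2/0; 2/1; 2/2}
[TSO] allowed = {0/0; 0/1; 0/2; 1/0; 1/1; 1/2; 2/0; 2/1; 2/2}
[PSO] allowed = {0/0; 0/1; 0/2; 1/0; 1/1; 1/2; 2/0; 2/1; 2/2}
target 0/0 ∈ {TSO,PSO}

SC:no TSO:yes PSO:yes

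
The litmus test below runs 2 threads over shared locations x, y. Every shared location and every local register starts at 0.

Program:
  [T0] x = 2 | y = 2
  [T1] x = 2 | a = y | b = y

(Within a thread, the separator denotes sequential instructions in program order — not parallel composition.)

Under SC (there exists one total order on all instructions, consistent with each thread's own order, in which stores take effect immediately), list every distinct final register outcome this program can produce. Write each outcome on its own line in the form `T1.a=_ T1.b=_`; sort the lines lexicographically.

T1.a=0 T1.b=0
T1.a=0 T1.b=2
T1.a=2 T1.b=2

outcome vector order: (T1.a,T1.b)
|SC outcomes| = 3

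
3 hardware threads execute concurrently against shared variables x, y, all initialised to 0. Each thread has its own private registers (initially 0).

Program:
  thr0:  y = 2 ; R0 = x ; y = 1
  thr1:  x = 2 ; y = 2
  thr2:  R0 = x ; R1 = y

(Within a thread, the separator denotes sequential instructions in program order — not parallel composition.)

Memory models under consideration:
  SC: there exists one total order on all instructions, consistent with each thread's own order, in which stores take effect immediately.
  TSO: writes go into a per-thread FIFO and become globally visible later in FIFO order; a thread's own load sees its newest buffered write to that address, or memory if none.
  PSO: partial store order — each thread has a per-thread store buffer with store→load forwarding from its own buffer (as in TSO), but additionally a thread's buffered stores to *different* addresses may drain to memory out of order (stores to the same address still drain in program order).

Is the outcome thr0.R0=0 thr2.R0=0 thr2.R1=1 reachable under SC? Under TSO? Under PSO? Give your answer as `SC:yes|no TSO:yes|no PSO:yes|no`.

SC:yes TSO:yes PSO:yes

outcome vector order: (thr0.R0,thr2.R0,thr2.R1)
[SC] allowed = {0/0/0, 0/0/1, 0/0/2, 0/2/1, 0/2/2, 2/0/0, 2/0/1, 2/0/2, 2/2/0, 2/2/1, 2/2/2}
[TSO] allowed = {0/0/0, 0/0/1, 0/0/2, 0/2/0, 0/2/1, 0/2/2, 2/0/0, 2/0/1, 2/0/2, 2/2/0, 2/2/1, 2/2/2}
[PSO] allowed = {0/0/0, 0/0/1, 0/0/2, 0/2/0, 0/2/1, 0/2/2, 2/0/0, 2/0/1, 2/0/2, 2/2/0, 2/2/1, 2/2/2}
target 0/0/1 ∈ {SC,TSO,PSO}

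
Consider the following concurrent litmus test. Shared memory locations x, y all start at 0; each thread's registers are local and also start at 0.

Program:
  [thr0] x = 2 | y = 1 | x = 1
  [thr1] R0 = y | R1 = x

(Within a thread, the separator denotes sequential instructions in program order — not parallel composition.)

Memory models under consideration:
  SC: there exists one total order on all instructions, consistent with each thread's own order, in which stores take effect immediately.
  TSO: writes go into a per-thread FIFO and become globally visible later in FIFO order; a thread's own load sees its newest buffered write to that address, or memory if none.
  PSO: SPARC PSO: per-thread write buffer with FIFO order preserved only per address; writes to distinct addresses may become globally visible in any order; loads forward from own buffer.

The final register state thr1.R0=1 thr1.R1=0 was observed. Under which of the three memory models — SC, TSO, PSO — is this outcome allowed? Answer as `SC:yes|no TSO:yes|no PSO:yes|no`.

SC:no TSO:no PSO:yes

outcome vector order: (thr1.R0,thr1.R1)
SC: 5 outcomes — {(0,0), (0,1), (0,2), (1,1), (1,2)}
TSO: 5 outcomes — {(0,0), (0,1), (0,2), (1,1), (1,2)}
PSO: 6 outcomes — {(0,0), (0,1), (0,2), (1,0), (1,1), (1,2)}
target (1,0) ∈ {PSO}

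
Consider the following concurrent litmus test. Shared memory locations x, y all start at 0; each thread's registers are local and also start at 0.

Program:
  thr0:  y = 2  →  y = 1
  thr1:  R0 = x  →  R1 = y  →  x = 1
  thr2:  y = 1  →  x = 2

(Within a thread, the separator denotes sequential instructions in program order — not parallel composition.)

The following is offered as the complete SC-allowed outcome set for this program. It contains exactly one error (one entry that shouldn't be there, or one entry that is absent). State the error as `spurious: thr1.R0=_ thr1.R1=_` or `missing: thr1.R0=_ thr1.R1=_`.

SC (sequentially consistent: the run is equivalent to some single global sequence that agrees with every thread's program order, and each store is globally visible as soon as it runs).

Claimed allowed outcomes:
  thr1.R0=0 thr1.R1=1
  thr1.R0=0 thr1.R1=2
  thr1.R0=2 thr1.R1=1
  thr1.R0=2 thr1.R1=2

missing: thr1.R0=0 thr1.R1=0

outcome vector order: (thr1.R0,thr1.R1)
SC: 5 outcomes — {<0 0>; <0 1>; <0 2>; <2 1>; <2 2>}
SC∖claimed = {<0 0>}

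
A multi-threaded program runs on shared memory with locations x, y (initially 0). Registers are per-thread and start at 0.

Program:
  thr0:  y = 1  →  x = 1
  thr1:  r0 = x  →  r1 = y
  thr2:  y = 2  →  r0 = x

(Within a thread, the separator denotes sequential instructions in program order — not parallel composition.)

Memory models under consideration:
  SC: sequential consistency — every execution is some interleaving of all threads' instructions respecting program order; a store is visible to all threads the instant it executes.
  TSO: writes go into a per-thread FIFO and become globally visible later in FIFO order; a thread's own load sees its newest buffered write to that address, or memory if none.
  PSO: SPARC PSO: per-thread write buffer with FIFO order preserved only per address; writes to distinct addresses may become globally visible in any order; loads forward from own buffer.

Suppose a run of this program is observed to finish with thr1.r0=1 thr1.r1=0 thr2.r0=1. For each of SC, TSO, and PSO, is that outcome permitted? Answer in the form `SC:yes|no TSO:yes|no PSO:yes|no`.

outcome vector order: (thr1.r0,thr1.r1,thr2.r0)
SC (10): (0,0,0), (0,0,1), (0,1,0), (0,1,1), (0,2,0), (0,2,1), (1,1,0), (1,1,1), (1,2,0), (1,2,1)
TSO (10): (0,0,0), (0,0,1), (0,1,0), (0,1,1), (0,2,0), (0,2,1), (1,1,0), (1,1,1), (1,2,0), (1,2,1)
PSO (12): (0,0,0), (0,0,1), (0,1,0), (0,1,1), (0,2,0), (0,2,1), (1,0,0), (1,0,1), (1,1,0), (1,1,1), (1,2,0), (1,2,1)
target (1,0,1) ∈ {PSO}

SC:no TSO:no PSO:yes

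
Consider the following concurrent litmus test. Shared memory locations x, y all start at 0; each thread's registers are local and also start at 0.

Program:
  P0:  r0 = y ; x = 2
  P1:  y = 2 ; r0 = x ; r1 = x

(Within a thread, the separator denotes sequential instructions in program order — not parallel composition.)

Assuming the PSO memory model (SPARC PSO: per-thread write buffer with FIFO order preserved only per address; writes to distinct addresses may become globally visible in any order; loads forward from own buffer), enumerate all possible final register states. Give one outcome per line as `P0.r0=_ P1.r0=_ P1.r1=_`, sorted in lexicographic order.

outcome vector order: (P0.r0,P1.r0,P1.r1)
|PSO outcomes| = 6

P0.r0=0 P1.r0=0 P1.r1=0
P0.r0=0 P1.r0=0 P1.r1=2
P0.r0=0 P1.r0=2 P1.r1=2
P0.r0=2 P1.r0=0 P1.r1=0
P0.r0=2 P1.r0=0 P1.r1=2
P0.r0=2 P1.r0=2 P1.r1=2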